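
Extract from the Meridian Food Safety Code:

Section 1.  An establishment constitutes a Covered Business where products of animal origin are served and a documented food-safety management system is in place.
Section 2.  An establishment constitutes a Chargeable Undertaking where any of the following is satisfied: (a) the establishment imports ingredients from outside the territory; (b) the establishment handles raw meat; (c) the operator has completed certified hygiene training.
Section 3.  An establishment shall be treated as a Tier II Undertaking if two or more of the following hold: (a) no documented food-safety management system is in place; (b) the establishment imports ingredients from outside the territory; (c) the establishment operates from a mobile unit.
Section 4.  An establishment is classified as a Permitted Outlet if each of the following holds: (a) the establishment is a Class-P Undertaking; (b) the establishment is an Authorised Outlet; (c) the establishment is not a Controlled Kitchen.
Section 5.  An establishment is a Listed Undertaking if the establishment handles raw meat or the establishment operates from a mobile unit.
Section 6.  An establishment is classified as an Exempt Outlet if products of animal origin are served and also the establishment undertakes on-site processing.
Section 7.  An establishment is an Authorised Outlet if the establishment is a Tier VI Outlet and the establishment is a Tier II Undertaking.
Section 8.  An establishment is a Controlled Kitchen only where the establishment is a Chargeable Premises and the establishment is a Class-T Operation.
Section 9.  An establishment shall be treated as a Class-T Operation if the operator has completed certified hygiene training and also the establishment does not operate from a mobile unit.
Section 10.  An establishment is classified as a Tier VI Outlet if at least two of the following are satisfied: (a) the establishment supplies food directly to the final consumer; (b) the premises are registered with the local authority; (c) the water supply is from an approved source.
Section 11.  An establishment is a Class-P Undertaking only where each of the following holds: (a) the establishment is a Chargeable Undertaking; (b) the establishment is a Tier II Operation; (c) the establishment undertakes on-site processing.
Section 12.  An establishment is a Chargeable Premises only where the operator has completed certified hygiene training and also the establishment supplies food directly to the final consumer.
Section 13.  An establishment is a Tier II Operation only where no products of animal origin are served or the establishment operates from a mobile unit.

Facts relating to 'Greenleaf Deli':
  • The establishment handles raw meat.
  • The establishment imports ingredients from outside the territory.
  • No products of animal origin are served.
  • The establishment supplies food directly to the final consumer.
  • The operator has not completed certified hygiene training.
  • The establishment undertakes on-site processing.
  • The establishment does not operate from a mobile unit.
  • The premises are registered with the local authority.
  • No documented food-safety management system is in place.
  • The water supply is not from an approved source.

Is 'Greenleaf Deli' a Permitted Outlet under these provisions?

Yes

section 2 — Chargeable Undertaking: [the establishment imports ingredients from outside the territory? yes] OR [the establishment handles raw meat? yes] OR [the operator has completed certified hygiene training? no] → satisfied.
section 13 — Tier II Operation: [no products of animal origin are served? yes] OR [the establishment operates from a mobile unit? no] → satisfied.
section 11 — Class-P Undertaking: [Chargeable Undertaking (section 2)? yes] AND [Tier II Operation (section 13)? yes] AND [the establishment undertakes on-site processing? yes] → satisfied.
section 10 — Tier VI Outlet: the establishment supplies food directly to the final consumer? yes; the premises are registered with the local authority? yes; the water supply is from an approved source? no — 2 of 3 hold (need ≥2) → satisfied.
section 3 — Tier II Undertaking: no documented food-safety management system is in place? yes; the establishment imports ingredients from outside the territory? yes; the establishment operates from a mobile unit? no — 2 of 3 hold (need ≥2) → satisfied.
section 7 — Authorised Outlet: [Tier VI Outlet (section 10)? yes] AND [Tier II Undertaking (section 3)? yes] → satisfied.
section 12 — Chargeable Premises: [the operator has completed certified hygiene training? no] AND [the establishment supplies food directly to the final consumer? yes] → not satisfied.
section 9 — Class-T Operation: [the operator has completed certified hygiene training? no] AND [the establishment does not operate from a mobile unit? yes] → not satisfied.
section 8 — Controlled Kitchen: [Chargeable Premises (section 12)? no] AND [Class-T Operation (section 9)? no] → not satisfied.
section 4 — Permitted Outlet: [Class-P Undertaking (section 11)? yes] AND [Authorised Outlet (section 7)? yes] AND [not a Controlled Kitchen (section 8)? yes] → satisfied.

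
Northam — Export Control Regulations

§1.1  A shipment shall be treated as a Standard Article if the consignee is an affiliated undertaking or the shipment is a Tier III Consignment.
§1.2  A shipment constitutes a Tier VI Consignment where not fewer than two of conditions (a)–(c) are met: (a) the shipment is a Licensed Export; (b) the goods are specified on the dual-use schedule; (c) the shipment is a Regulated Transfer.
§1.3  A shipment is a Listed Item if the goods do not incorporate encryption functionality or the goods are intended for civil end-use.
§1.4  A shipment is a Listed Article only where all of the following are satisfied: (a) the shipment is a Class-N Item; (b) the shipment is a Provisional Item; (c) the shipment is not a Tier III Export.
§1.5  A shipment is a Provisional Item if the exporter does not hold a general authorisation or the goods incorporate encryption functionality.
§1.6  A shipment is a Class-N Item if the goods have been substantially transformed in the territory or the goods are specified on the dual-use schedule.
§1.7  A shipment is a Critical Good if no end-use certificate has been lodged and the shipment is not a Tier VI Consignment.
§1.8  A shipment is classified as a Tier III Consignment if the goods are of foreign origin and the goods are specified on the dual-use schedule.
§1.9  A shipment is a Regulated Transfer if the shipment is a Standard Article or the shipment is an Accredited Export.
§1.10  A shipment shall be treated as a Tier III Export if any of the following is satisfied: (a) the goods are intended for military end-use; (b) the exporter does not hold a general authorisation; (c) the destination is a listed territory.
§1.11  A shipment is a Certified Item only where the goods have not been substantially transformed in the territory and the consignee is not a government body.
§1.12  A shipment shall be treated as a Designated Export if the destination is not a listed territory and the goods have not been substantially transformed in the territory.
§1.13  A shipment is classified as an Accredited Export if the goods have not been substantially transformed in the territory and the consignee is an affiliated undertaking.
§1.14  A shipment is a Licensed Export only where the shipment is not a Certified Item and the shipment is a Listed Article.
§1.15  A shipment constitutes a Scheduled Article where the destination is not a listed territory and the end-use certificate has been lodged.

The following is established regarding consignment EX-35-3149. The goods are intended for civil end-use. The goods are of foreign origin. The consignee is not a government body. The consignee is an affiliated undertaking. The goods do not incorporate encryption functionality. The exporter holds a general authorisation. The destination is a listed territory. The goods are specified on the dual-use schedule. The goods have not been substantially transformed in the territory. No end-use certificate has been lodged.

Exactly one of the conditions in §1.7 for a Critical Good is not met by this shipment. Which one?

Under §1.11: the goods have not been substantially transformed in the territory? yes; and the consignee is not a government body? yes. So the shipment is a Certified Item.
Under §1.6: the goods have been substantially transformed in the territory? no; or the goods are specified on the dual-use schedule? yes. So the shipment is a Class-N Item.
Under §1.5: the exporter does not hold a general authorisation? no; or the goods incorporate encryption functionality? no. So the shipment is not a Provisional Item.
Under §1.10: the goods are intended for military end-use? no; or the exporter does not hold a general authorisation? no; or the destination is a listed territory? yes. So the shipment is a Tier III Export.
Under §1.4: Class-N Item (§1.6)? yes; and Provisional Item (§1.5)? no; and not a Tier III Export (§1.10)? no. So the shipment is not a Listed Article.
Under §1.14: not a Certified Item (§1.11)? no; and Listed Article (§1.4)? no. So the shipment is not a Licensed Export.
Under §1.8: the goods are of foreign origin? yes; and the goods are specified on the dual-use schedule? yes. So the shipment is a Tier III Consignment.
Under §1.1: the consignee is an affiliated undertaking? yes; or Tier III Consignment (§1.8)? yes. So the shipment is a Standard Article.
Under §1.13: the goods have not been substantially transformed in the territory? yes; and the consignee is an affiliated undertaking? yes. So the shipment is an Accredited Export.
Under §1.9: Standard Article (§1.1)? yes; or Accredited Export (§1.13)? yes. So the shipment is a Regulated Transfer.
Under §1.2: Licensed Export (§1.14)? no; the goods are specified on the dual-use schedule? yes; Regulated Transfer (§1.9)? yes — 2 of 3 hold (need ≥2) → satisfied.
Under §1.7: no end-use certificate has been lodged? yes; and not a Tier VI Consignment (§1.2)? no. So the shipment is not a Critical Good.

Tier VI Consignment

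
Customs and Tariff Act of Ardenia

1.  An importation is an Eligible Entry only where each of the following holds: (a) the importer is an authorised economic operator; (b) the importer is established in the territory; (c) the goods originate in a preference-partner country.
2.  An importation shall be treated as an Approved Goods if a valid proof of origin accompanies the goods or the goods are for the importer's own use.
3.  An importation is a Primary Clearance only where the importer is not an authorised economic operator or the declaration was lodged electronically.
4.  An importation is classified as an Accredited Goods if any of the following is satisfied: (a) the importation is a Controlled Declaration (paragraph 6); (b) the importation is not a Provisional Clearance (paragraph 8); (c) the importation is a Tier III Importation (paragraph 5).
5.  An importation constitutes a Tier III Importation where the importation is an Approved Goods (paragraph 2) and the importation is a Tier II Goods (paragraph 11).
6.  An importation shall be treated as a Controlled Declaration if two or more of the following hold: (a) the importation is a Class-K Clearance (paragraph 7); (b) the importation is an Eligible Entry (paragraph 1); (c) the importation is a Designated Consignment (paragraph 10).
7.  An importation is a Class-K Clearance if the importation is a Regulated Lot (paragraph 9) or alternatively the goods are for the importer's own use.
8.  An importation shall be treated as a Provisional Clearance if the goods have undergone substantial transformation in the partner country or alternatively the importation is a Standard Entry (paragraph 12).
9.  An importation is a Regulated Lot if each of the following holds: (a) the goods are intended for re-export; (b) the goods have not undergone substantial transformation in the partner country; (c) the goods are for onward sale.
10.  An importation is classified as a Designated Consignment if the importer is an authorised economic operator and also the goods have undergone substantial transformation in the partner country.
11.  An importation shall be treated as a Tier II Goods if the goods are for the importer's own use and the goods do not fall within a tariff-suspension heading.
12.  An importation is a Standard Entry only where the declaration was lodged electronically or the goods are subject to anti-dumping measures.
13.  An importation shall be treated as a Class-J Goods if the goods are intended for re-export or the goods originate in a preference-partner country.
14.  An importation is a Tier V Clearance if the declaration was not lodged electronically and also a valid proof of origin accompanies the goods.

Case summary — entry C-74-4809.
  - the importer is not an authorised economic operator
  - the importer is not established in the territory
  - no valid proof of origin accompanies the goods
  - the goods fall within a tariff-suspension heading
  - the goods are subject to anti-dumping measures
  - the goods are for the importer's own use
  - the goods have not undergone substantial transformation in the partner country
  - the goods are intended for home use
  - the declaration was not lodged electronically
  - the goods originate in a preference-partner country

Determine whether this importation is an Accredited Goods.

No

paragraph 9 — Regulated Lot: [the goods are intended for re-export? no] AND [the goods have not undergone substantial transformation in the partner country? yes] AND [the goods are for onward sale? no] → not satisfied.
paragraph 7 — Class-K Clearance: [Regulated Lot (paragraph 9)? no] OR [the goods are for the importer's own use? yes] → satisfied.
paragraph 1 — Eligible Entry: [the importer is an authorised economic operator? no] AND [the importer is established in the territory? no] AND [the goods originate in a preference-partner country? yes] → not satisfied.
paragraph 10 — Designated Consignment: [the importer is an authorised economic operator? no] AND [the goods have undergone substantial transformation in the partner country? no] → not satisfied.
paragraph 6 — Controlled Declaration: Class-K Clearance (paragraph 7)? yes; Eligible Entry (paragraph 1)? no; Designated Consignment (paragraph 10)? no — 1 of 3 hold (need ≥2) → not satisfied.
paragraph 12 — Standard Entry: [the declaration was lodged electronically? no] OR [the goods are subject to anti-dumping measures? yes] → satisfied.
paragraph 8 — Provisional Clearance: [the goods have undergone substantial transformation in the partner country? no] OR [Standard Entry (paragraph 12)? yes] → satisfied.
paragraph 2 — Approved Goods: [a valid proof of origin accompanies the goods? no] OR [the goods are for the importer's own use? yes] → satisfied.
paragraph 11 — Tier II Goods: [the goods are for the importer's own use? yes] AND [the goods do not fall within a tariff-suspension heading? no] → not satisfied.
paragraph 5 — Tier III Importation: [Approved Goods (paragraph 2)? yes] AND [Tier II Goods (paragraph 11)? no] → not satisfied.
paragraph 4 — Accredited Goods: [Controlled Declaration (paragraph 6)? no] OR [not a Provisional Clearance (paragraph 8)? no] OR [Tier III Importation (paragraph 5)? no] → not satisfied.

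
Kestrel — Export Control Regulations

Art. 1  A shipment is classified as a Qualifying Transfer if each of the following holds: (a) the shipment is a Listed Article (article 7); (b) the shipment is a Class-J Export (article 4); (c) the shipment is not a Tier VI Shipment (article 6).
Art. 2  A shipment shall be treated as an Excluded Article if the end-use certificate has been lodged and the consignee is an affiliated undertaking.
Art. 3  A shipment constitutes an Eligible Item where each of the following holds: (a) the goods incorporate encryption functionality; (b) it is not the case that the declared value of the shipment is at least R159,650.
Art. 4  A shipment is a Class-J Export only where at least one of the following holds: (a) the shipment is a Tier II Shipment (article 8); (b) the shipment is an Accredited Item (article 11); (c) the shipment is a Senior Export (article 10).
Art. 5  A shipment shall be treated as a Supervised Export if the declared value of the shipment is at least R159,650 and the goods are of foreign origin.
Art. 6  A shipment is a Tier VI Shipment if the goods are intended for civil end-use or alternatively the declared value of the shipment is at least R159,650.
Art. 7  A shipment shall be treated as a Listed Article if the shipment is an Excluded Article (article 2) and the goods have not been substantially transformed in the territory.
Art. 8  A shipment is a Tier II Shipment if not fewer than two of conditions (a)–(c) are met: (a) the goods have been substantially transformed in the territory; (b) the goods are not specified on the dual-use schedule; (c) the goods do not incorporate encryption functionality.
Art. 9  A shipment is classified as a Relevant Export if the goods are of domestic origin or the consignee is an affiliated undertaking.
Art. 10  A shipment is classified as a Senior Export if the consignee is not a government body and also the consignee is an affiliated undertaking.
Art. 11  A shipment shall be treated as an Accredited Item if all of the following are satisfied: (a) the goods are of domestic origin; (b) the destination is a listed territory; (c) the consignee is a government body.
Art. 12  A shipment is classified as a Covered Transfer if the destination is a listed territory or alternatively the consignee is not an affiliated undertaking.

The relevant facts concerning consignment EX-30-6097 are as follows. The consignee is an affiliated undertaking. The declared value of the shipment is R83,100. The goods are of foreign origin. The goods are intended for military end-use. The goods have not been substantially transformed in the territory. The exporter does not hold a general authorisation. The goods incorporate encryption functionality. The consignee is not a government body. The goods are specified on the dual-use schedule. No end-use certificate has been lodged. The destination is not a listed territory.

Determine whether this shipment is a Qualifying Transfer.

Under article 2: the end-use certificate has been lodged? no; and the consignee is an affiliated undertaking? yes. So the shipment is not an Excluded Article.
Under article 7: Excluded Article (article 2)? no; and the goods have not been substantially transformed in the territory? yes. So the shipment is not a Listed Article.
Under article 8: the goods have been substantially transformed in the territory? no; the goods are not specified on the dual-use schedule? no; the goods do not incorporate encryption functionality? no — 0 of 3 hold (need ≥2) → not satisfied.
Under article 11: the goods are of domestic origin? no; and the destination is a listed territory? no; and the consignee is a government body? no. So the shipment is not an Accredited Item.
Under article 10: the consignee is not a government body? yes; and the consignee is an affiliated undertaking? yes. So the shipment is a Senior Export.
Under article 4: Tier II Shipment (article 8)? no; or Accredited Item (article 11)? no; or Senior Export (article 10)? yes. So the shipment is a Class-J Export.
Under article 6: the goods are intended for civil end-use? no; or declared value of the shipment: R83,100 ≥ R159,650? no. So the shipment is not a Tier VI Shipment.
Under article 1: Listed Article (article 7)? no; and Class-J Export (article 4)? yes; and not a Tier VI Shipment (article 6)? yes. So the shipment is not a Qualifying Transfer.

No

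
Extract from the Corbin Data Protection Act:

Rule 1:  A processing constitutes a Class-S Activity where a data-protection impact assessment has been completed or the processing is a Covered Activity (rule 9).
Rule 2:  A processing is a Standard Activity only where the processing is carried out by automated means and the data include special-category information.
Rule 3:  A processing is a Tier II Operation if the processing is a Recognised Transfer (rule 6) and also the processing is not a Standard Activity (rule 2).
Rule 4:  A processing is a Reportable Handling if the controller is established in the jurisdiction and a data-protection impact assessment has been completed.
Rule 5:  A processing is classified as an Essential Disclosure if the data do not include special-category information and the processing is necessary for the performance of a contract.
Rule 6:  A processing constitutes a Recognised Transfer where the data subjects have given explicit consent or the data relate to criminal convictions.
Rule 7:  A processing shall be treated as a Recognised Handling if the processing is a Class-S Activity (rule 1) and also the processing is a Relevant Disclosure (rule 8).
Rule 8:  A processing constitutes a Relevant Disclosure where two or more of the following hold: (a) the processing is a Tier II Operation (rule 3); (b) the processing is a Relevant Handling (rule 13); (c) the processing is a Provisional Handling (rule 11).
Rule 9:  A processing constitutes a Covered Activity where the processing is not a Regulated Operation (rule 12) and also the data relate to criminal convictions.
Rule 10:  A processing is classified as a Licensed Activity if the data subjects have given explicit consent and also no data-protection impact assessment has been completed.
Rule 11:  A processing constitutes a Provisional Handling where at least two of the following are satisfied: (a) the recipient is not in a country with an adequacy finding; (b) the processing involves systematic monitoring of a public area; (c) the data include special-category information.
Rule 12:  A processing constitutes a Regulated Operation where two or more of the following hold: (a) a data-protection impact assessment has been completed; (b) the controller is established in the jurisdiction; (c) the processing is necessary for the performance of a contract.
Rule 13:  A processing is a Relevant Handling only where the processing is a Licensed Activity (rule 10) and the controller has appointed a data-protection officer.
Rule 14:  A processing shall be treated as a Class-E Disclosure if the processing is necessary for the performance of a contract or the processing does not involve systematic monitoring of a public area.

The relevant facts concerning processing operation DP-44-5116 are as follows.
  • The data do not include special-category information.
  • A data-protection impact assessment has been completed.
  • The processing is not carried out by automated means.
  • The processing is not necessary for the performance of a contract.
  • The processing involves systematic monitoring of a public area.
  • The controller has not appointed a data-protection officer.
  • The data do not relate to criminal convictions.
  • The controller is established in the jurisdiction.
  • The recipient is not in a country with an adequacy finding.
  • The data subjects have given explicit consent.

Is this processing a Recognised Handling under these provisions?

Yes

rule 12 — Regulated Operation: a data-protection impact assessment has been completed? yes; the controller is established in the jurisdiction? yes; the processing is necessary for the performance of a contract? no — 2 of 3 hold (need ≥2) → satisfied.
rule 9 — Covered Activity: [not a Regulated Operation (rule 12)? no] AND [the data relate to criminal convictions? no] → not satisfied.
rule 1 — Class-S Activity: [a data-protection impact assessment has been completed? yes] OR [Covered Activity (rule 9)? no] → satisfied.
rule 6 — Recognised Transfer: [the data subjects have given explicit consent? yes] OR [the data relate to criminal convictions? no] → satisfied.
rule 2 — Standard Activity: [the processing is carried out by automated means? no] AND [the data include special-category information? no] → not satisfied.
rule 3 — Tier II Operation: [Recognised Transfer (rule 6)? yes] AND [not a Standard Activity (rule 2)? yes] → satisfied.
rule 10 — Licensed Activity: [the data subjects have given explicit consent? yes] AND [no data-protection impact assessment has been completed? no] → not satisfied.
rule 13 — Relevant Handling: [Licensed Activity (rule 10)? no] AND [the controller has appointed a data-protection officer? no] → not satisfied.
rule 11 — Provisional Handling: the recipient is not in a country with an adequacy finding? yes; the processing involves systematic monitoring of a public area? yes; the data include special-category information? no — 2 of 3 hold (need ≥2) → satisfied.
rule 8 — Relevant Disclosure: Tier II Operation (rule 3)? yes; Relevant Handling (rule 13)? no; Provisional Handling (rule 11)? yes — 2 of 3 hold (need ≥2) → satisfied.
rule 7 — Recognised Handling: [Class-S Activity (rule 1)? yes] AND [Relevant Disclosure (rule 8)? yes] → satisfied.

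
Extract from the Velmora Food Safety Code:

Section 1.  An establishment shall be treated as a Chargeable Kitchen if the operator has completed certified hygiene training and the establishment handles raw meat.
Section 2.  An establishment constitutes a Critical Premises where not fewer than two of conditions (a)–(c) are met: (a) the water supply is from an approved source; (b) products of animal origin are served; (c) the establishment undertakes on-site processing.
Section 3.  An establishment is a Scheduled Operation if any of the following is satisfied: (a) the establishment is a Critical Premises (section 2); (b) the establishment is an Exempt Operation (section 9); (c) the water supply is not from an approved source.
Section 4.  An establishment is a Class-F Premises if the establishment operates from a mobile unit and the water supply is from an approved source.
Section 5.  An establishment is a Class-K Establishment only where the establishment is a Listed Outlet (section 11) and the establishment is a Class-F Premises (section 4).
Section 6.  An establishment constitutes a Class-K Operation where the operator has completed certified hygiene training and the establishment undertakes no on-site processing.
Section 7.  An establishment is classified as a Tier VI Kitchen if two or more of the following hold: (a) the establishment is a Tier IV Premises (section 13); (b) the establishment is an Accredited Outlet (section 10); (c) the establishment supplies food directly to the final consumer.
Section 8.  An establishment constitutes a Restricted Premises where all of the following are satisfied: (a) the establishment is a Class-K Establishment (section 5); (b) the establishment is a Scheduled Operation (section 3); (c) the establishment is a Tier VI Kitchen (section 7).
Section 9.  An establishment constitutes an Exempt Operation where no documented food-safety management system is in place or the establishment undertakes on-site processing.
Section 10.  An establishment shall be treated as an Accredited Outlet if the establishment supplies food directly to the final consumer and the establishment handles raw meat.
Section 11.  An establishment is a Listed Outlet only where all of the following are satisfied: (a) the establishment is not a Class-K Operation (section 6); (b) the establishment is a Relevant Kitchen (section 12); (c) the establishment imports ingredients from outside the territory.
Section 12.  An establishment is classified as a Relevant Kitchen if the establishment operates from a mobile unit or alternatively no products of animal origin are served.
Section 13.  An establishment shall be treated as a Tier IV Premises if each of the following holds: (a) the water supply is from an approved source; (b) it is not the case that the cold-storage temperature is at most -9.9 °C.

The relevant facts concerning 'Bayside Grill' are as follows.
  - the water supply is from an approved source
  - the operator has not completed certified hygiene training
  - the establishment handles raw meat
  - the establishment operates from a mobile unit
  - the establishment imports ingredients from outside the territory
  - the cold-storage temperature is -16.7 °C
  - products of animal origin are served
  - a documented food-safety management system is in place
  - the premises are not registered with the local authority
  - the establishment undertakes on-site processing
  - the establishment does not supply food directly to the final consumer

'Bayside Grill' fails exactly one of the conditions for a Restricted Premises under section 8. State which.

Under section 6: the operator has completed certified hygiene training? no; and the establishment undertakes no on-site processing? no. So the establishment is not a Class-K Operation.
Under section 12: the establishment operates from a mobile unit? yes; or no products of animal origin are served? no. So the establishment is a Relevant Kitchen.
Under section 11: not a Class-K Operation (section 6)? yes; and Relevant Kitchen (section 12)? yes; and the establishment imports ingredients from outside the territory? yes. So the establishment is a Listed Outlet.
Under section 4: the establishment operates from a mobile unit? yes; and the water supply is from an approved source? yes. So the establishment is a Class-F Premises.
Under section 5: Listed Outlet (section 11)? yes; and Class-F Premises (section 4)? yes. So the establishment is a Class-K Establishment.
Under section 2: the water supply is from an approved source? yes; products of animal origin are served? yes; the establishment undertakes on-site processing? yes — 3 of 3 hold (need ≥2) → satisfied.
Under section 9: no documented food-safety management system is in place? no; or the establishment undertakes on-site processing? yes. So the establishment is an Exempt Operation.
Under section 3: Critical Premises (section 2)? yes; or Exempt Operation (section 9)? yes; or the water supply is not from an approved source? no. So the establishment is a Scheduled Operation.
Under section 13: the water supply is from an approved source? yes; and cold-storage temperature: -16.7 °C ≤ -9.9 °C? yes, so negated condition no. So the establishment is not a Tier IV Premises.
Under section 10: the establishment supplies food directly to the final consumer? no; and the establishment handles raw meat? yes. So the establishment is not an Accredited Outlet.
Under section 7: Tier IV Premises (section 13)? no; Accredited Outlet (section 10)? no; the establishment supplies food directly to the final consumer? no — 0 of 3 hold (need ≥2) → not satisfied.
Under section 8: Class-K Establishment (section 5)? yes; and Scheduled Operation (section 3)? yes; and Tier VI Kitchen (section 7)? no. So the establishment is not a Restricted Premises.

Tier VI Kitchen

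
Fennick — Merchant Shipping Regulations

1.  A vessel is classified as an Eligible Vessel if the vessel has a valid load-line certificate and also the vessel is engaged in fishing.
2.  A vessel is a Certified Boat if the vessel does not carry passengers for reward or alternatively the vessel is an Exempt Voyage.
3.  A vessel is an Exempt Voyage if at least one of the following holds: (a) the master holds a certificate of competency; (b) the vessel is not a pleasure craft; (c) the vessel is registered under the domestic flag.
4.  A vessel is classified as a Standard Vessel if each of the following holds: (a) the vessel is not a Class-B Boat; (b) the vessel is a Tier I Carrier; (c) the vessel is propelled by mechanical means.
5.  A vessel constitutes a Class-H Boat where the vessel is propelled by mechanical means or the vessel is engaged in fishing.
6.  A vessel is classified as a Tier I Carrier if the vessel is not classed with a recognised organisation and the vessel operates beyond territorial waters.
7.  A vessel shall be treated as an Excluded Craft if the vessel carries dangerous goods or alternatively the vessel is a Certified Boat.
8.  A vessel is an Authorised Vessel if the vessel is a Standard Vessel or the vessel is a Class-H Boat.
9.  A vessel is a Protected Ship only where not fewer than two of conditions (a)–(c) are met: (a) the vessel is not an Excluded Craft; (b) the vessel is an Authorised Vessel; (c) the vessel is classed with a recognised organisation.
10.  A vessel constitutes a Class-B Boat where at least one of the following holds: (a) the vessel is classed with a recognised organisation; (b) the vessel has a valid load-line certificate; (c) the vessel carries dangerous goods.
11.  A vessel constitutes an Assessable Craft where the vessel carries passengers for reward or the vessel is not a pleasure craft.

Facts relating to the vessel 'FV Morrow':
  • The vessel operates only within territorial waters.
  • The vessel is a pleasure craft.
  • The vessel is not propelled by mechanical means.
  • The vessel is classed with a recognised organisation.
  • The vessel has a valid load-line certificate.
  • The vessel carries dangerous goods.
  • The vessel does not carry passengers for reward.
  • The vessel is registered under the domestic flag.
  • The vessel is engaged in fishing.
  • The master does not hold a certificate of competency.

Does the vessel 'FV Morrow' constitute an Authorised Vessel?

Yes

paragraph 10 — Class-B Boat: [the vessel is classed with a recognised organisation? yes] OR [the vessel has a valid load-line certificate? yes] OR [the vessel carries dangerous goods? yes] → satisfied.
paragraph 6 — Tier I Carrier: [the vessel is not classed with a recognised organisation? no] AND [the vessel operates beyond territorial waters? no] → not satisfied.
paragraph 4 — Standard Vessel: [not a Class-B Boat (paragraph 10)? no] AND [Tier I Carrier (paragraph 6)? no] AND [the vessel is propelled by mechanical means? no] → not satisfied.
paragraph 5 — Class-H Boat: [the vessel is propelled by mechanical means? no] OR [the vessel is engaged in fishing? yes] → satisfied.
paragraph 8 — Authorised Vessel: [Standard Vessel (paragraph 4)? no] OR [Class-H Boat (paragraph 5)? yes] → satisfied.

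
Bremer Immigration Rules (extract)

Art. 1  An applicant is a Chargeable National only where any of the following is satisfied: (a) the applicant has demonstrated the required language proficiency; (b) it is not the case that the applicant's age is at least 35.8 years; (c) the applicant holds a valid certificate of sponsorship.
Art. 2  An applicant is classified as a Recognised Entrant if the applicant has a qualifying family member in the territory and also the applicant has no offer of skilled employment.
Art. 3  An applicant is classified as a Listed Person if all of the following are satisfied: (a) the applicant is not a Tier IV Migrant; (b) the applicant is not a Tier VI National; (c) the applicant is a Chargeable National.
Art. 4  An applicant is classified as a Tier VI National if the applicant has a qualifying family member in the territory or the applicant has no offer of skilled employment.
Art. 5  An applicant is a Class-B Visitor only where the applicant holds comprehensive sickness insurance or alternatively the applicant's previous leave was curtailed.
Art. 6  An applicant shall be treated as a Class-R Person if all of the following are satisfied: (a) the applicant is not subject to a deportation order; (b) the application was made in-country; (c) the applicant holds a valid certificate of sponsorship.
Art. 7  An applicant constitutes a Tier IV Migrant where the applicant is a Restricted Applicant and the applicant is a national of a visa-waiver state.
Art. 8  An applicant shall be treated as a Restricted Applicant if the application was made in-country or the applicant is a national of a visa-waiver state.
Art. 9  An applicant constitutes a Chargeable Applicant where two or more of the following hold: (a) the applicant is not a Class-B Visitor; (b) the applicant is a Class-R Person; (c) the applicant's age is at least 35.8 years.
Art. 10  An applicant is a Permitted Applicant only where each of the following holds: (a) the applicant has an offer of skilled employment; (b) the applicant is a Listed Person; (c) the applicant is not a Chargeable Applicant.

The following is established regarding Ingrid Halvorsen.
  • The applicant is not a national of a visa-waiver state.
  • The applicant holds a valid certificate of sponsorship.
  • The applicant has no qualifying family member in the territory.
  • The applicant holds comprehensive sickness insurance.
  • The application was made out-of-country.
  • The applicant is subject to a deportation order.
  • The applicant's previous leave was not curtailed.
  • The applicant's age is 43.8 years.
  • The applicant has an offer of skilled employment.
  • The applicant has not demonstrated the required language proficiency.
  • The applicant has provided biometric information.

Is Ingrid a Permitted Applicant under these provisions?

Yes

article 8 — Restricted Applicant: [the application was made in-country? no] OR [the applicant is a national of a visa-waiver state? no] → not satisfied.
article 7 — Tier IV Migrant: [Restricted Applicant (article 8)? no] AND [the applicant is a national of a visa-waiver state? no] → not satisfied.
article 4 — Tier VI National: [the applicant has a qualifying family member in the territory? no] OR [the applicant has no offer of skilled employment? no] → not satisfied.
article 1 — Chargeable National: [the applicant has demonstrated the required language proficiency? no] OR [applicant's age: 43.8 years ≥ 35.8 years? yes, so negated condition no] OR [the applicant holds a valid certificate of sponsorship? yes] → satisfied.
article 3 — Listed Person: [not a Tier IV Migrant (article 7)? yes] AND [not a Tier VI National (article 4)? yes] AND [Chargeable National (article 1)? yes] → satisfied.
article 5 — Class-B Visitor: [the applicant holds comprehensive sickness insurance? yes] OR [the applicant's previous leave was curtailed? no] → satisfied.
article 6 — Class-R Person: [the applicant is not subject to a deportation order? no] AND [the application was made in-country? no] AND [the applicant holds a valid certificate of sponsorship? yes] → not satisfied.
article 9 — Chargeable Applicant: not a Class-B Visitor (article 5)? no; Class-R Person (article 6)? no; applicant's age: 43.8 years ≥ 35.8 years? yes — 1 of 3 hold (need ≥2) → not satisfied.
article 10 — Permitted Applicant: [the applicant has an offer of skilled employment? yes] AND [Listed Person (article 3)? yes] AND [not a Chargeable Applicant (article 9)? yes] → satisfied.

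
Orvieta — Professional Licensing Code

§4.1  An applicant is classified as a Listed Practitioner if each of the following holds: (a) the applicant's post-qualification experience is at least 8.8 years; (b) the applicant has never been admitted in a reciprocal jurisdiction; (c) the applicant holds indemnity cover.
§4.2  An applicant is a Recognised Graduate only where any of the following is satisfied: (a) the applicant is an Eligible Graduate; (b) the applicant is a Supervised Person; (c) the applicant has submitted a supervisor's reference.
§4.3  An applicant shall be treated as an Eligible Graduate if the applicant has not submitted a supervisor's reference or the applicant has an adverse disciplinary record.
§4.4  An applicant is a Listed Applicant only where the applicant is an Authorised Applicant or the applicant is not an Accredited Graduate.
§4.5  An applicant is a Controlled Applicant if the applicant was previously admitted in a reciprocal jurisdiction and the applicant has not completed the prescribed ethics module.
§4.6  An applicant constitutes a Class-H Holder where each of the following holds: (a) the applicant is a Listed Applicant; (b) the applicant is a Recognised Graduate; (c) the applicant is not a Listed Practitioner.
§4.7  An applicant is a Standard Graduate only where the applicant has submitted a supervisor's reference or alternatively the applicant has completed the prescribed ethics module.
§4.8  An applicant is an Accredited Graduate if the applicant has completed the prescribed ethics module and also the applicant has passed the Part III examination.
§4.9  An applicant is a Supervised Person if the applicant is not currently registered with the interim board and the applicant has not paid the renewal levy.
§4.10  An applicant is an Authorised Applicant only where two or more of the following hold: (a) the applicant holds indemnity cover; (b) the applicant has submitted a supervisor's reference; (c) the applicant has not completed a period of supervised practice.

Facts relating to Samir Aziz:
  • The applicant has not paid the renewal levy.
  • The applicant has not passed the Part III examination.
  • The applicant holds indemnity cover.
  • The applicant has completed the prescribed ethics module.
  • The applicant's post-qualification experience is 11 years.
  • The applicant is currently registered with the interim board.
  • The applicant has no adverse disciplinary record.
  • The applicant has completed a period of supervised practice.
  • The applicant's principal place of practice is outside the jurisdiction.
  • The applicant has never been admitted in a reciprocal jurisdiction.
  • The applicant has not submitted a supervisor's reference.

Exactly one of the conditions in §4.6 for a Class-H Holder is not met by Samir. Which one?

§4.10 — Authorised Applicant: the applicant holds indemnity cover? yes; the applicant has submitted a supervisor's reference? no; the applicant has not completed a period of supervised practice? no — 1 of 3 hold (need ≥2) → not satisfied.
§4.8 — Accredited Graduate: [the applicant has completed the prescribed ethics module? yes] AND [the applicant has passed the Part III examination? no] → not satisfied.
§4.4 — Listed Applicant: [Authorised Applicant (§4.10)? no] OR [not an Accredited Graduate (§4.8)? yes] → satisfied.
§4.3 — Eligible Graduate: [the applicant has not submitted a supervisor's reference? yes] OR [the applicant has an adverse disciplinary record? no] → satisfied.
§4.9 — Supervised Person: [the applicant is not currently registered with the interim board? no] AND [the applicant has not paid the renewal levy? yes] → not satisfied.
§4.2 — Recognised Graduate: [Eligible Graduate (§4.3)? yes] OR [Supervised Person (§4.9)? no] OR [the applicant has submitted a supervisor's reference? no] → satisfied.
§4.1 — Listed Practitioner: [applicant's post-qualification experience: 11 years ≥ 8.8 years? yes] AND [the applicant has never been admitted in a reciprocal jurisdiction? yes] AND [the applicant holds indemnity cover? yes] → satisfied.
§4.6 — Class-H Holder: [Listed Applicant (§4.4)? yes] AND [Recognised Graduate (§4.2)? yes] AND [not a Listed Practitioner (§4.1)? no] → not satisfied.

Listed Practitioner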